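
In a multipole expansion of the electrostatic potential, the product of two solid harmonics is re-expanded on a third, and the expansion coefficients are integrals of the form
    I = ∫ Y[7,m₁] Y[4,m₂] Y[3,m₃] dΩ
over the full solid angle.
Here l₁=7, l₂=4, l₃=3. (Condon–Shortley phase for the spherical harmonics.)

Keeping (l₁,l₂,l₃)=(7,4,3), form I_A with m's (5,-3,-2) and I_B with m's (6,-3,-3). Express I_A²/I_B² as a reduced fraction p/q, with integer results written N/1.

Same 7,4,3: normalisation and zero-m 3j drop out of the ratio.
A: Δ: 8! 6! 0! / 15! → 1/45045; sum: t=1:−1/604800 = -1/604800; 3j²(7 4 3; 5 -3 -2) = Δ·Π!·Σ² = 16/455  (sign +1)
B: Δ: 8! 6! 0! / 15! → 1/45045; sum: t=1:−1/3628800 = -1/3628800; 3j²(7 4 3; 6 -3 -3) = Δ·Π!·Σ² = 4/105  (sign -1)
I_A²/I_B² = (16/455)/(4/105) = 12/13

12/13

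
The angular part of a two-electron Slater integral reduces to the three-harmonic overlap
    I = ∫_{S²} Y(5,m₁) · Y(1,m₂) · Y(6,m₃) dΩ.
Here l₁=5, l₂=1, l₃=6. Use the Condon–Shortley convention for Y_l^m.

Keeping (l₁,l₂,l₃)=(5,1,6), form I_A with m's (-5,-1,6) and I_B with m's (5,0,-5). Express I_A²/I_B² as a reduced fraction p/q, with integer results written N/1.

l's match ⇒ only the (l;m) 3-j factors differ between A and B.
A: triangle coeff Δ(5,1,6) = 1/858; Σ_t [0,0]: t=0:+1/7257600 = 1/7257600; (3j)²=1/13 [(5 1 6; -5 -1 6)], sign=+1
B: triangle coeff Δ(5,1,6) = 1/858; Σ_t [0,0]: t=0:+1/3628800 = 1/3628800; (3j)²=1/78 [(5 1 6; 5 0 -5)], sign=-1
I_A²/I_B² = (1/13)/(1/78) = 6/1

6/1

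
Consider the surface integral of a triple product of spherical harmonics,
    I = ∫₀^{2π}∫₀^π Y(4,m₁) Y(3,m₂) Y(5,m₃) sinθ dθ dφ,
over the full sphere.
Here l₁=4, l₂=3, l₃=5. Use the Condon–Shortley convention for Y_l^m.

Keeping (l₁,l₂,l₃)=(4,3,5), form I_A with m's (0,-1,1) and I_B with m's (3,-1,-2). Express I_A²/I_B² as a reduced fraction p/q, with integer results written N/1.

605/2401

Same 4,3,5: normalisation and zero-m 3j drop out of the ratio.
A: Δ: 2! 6! 4! / 13! → 1/180180; sum: t=0:+1/384 t=1:−1/216 t=2:+1/2304 = -11/6912; 3j²(4 3 5; 0 -1 1) = Δ·Π!·Σ² = 11/1638  (sign -1)
B: Δ: 2! 6! 4! / 13! → 1/180180; sum: t=0:+1/960 t=1:−1/4320 = 7/8640; 3j²(4 3 5; 3 -1 -2) = Δ·Π!·Σ² = 343/12870  (sign -1)
I_A²/I_B² = (11/1638)/(343/12870) = 605/2401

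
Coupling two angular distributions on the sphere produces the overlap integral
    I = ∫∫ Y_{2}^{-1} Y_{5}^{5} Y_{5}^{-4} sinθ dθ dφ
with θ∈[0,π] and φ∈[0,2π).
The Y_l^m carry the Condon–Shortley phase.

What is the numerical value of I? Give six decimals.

Rules hold: Σm=0, L=12 even, 3≤5≤7.
N = 5·11·11 = 605
Δ = 2!·2!·8!/13! = 1/38610
Racah Σ t=0..2: t=0:+1/2880 t=1:−1/576 t=2:+1/2880 = -1/960
⇒ 3j(2 5 5; 0 0 0)² = 10/429, sgn +1
Racah Σ t=2..2: t=2:+1/80640 = 1/80640
⇒ 3j(2 5 5; -1 5 -4)² = 9/286, sgn -1
4πI² = N·(3j₀)²·(3jₘ)² = 75/169
I = -1·√(0.443787/4π) = -0.18792404

-0.187924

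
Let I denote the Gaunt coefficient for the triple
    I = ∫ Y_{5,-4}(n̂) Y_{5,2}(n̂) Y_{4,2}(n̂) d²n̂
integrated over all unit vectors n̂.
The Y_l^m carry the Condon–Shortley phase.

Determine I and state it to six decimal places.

Checks pass: Σm=0; 14 even; l₃=4∈[0,10].
(2·5+1)(2·5+1)(2·4+1) = 1089
Δ: 6! 4! 4! / 15! → 1/3153150
sum: t=1:−1/69120 t=2:+1/1728 t=3:−1/576 t=4:+1/1728 t=5:−1/69120 = -7/11520
3j²(5 5 4; 0 0 0) = Δ·Π!·Σ² = 2/143  (sign -1)
sum: t=5:−1/11520 t=6:+1/25920 = -1/20736
3j²(5 5 4; -4 2 2) = Δ·Π!·Σ² = 5/429  (sign -1)
combine: 4πI² = 1089·2/143·5/429 = 30/169
take √, sign +1: I = 0.11885360

0.118854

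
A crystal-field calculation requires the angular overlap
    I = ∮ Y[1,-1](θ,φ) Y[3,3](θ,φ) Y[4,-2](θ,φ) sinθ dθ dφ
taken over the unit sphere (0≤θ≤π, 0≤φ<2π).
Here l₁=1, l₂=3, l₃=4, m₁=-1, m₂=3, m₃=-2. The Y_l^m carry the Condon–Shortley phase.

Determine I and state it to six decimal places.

m-sum 0 ✓  L=8 even ✓  2≤4≤4 ✓
Π(2lᵢ+1) = 3×7×9 = 189
triangle coeff Δ(1,3,4) = 1/252
Σ_t [0,0]: t=0:+1/36 = 1/36
(3j)²=4/63 [(1 3 4; 0 0 0)], sign=+1
Σ_t [0,0]: t=0:+1/1440 = 1/1440
(3j)²=1/252 [(1 3 4; -1 3 -2)], sign=+1
⇒ 4πI² = 1/21
I = (+1)√(1/21/(4π)) = 0.06155813

0.061558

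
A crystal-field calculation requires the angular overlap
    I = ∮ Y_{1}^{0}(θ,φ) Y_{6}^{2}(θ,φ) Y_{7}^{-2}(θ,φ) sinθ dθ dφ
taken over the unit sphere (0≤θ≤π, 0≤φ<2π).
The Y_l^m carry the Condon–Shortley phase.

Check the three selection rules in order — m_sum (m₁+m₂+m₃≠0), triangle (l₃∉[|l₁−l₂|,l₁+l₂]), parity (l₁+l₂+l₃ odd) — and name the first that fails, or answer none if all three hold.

none

azimuthal sum: 0 + 2 − 2 = 0  ✓
5 ≤ 7 ≤ 7 (triangle on l)  ✓
L = 1 + 6 + 7 = 14 (even)  ✓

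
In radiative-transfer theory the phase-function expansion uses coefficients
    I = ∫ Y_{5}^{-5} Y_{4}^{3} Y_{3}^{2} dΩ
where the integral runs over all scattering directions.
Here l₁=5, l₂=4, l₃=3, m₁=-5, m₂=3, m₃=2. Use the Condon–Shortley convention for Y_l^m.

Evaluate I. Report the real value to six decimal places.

-0.212007

Checks pass: Σm=0; 12 even; l₃=3∈[1,9].
(2·5+1)(2·4+1)(2·3+1) = 693
Δ: 6! 4! 2! / 13! → 1/180180
sum: t=2:+1/576 t=3:−1/144 t=4:+1/576 = -1/288
3j²(5 4 3; 0 0 0) = Δ·Π!·Σ² = 20/1001  (sign +1)
sum: t=6:+1/17280 = 1/17280
3j²(5 4 3; -5 3 2) = Δ·Π!·Σ² = 35/858  (sign -1)
combine: 4πI² = 693·20/1001·35/858 = 1050/1859
take √, sign -1: I = -0.21200691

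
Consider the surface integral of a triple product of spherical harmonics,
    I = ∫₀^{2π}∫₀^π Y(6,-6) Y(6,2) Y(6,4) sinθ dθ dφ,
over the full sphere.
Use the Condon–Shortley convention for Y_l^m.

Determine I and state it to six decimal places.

-0.158872

Rules hold: Σm=0, L=18 even, 0≤6≤12.
N = 13·13·13 = 2197
Δ = 6!·6!·6!/19! = 1/325909584
Racah Σ t=0..6: t=0:+1/373248000 t=1:−1/1728000 t=2:+1/110592 t=3:−1/46656 t=4:+1/110592 t=5:−1/1728000 t=6:+1/373248000 = -7/1555200
⇒ 3j(6 6 6; 0 0 0)² = 400/46189, sgn -1
Racah Σ t=6..6: t=6:+1/24883200 = 1/24883200
⇒ 3j(6 6 6; -6 2 4)² = 70/4199, sgn +1
4πI² = N·(3j₀)²·(3jₘ)² = 364000/1147619
I = -1·√(0.317178/4π) = -0.15887183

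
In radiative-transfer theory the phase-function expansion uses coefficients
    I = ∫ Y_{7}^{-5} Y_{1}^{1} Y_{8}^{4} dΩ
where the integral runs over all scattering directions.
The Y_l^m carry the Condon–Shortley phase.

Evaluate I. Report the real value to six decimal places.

0.074948

Checks pass: Σm=0; 16 even; l₃=8∈[6,8].
(2·7+1)(2·1+1)(2·8+1) = 765
Δ: 0! 14! 2! / 17! → 1/2040
sum: t=0:+1/25401600 = 1/25401600
3j²(7 1 8; 0 0 0) = Δ·Π!·Σ² = 8/255  (sign +1)
sum: t=0:+1/1916006400 = 1/1916006400
3j²(7 1 8; -5 1 4) = Δ·Π!·Σ² = 1/340  (sign +1)
combine: 4πI² = 765·8/255·1/340 = 6/85
take √, sign +1: I = 0.07494820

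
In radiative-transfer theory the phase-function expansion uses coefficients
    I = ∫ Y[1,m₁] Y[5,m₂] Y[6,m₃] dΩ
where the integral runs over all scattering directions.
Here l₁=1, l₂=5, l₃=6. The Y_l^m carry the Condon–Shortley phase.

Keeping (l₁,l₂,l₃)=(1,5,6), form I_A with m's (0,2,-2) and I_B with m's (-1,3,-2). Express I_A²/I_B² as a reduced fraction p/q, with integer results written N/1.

l's match ⇒ only the (l;m) 3-j factors differ between A and B.
A: triangle coeff Δ(1,5,6) = 1/858; Σ_t [0,0]: t=0:+1/30240 = 1/30240; (3j)²=16/429 [(1 5 6; 0 2 -2)], sign=+1
B: triangle coeff Δ(1,5,6) = 1/858; Σ_t [0,0]: t=0:+1/161280 = 1/161280; (3j)²=1/143 [(1 5 6; -1 3 -2)], sign=+1
I_A²/I_B² = (16/429)/(1/143) = 16/3

16/3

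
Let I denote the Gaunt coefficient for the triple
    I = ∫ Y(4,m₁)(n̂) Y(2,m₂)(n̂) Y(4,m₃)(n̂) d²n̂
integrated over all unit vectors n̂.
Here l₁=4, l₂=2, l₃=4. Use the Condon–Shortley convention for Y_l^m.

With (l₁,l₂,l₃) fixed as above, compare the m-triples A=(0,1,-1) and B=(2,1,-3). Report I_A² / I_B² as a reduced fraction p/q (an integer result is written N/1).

2/35

l's match ⇒ only the (l;m) 3-j factors differ between A and B.
A: triangle coeff Δ(4,2,4) = 1/13860; Σ_t [1,2]: t=1:−1/72 t=2:+1/96 = -1/288; (3j)²=1/462 [(4 2 4; 0 1 -1)], sign=+1
B: triangle coeff Δ(4,2,4) = 1/13860; Σ_t [1,2]: t=1:−1/240 t=2:+1/1440 = -1/288; (3j)²=5/132 [(4 2 4; 2 1 -3)], sign=+1
I_A²/I_B² = (1/462)/(5/132) = 2/35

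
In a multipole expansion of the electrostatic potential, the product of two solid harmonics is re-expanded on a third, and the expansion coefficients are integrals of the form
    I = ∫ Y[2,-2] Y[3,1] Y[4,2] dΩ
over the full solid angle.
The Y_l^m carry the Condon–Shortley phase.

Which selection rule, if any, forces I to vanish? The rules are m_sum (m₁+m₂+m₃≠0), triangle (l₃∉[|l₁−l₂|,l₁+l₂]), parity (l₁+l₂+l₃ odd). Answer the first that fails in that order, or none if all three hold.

m_sum

m₁+m₂+m₃ = -2 + 1 + 2 = 1  ✗
triangle: |2−3|=1 ≤ l₃=4 ≤ 2+3=5
parity: l₁+l₂+l₃ = 9 is odd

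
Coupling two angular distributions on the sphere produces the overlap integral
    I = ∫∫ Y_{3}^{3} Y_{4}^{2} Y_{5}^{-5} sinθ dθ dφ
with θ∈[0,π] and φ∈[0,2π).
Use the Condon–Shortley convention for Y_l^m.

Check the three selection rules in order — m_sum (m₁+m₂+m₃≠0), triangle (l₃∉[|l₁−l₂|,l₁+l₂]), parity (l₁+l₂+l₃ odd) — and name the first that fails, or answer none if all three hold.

none

Σmᵢ = 0  ✓
l₃∈[|l₁−l₂|,l₁+l₂]=[1,7], have l₃=5  ✓
Σlᵢ = 12 ⇒ even  ✓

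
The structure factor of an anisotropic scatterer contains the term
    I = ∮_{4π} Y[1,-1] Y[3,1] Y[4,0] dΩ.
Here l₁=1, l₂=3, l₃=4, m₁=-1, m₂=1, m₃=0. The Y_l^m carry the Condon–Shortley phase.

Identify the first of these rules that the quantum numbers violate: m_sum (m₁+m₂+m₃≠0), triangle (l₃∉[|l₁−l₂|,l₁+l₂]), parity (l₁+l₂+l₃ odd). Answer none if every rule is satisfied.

Σmᵢ = 0  ✓
l₃∈[|l₁−l₂|,l₁+l₂]=[2,4], have l₃=4  ✓
Σlᵢ = 8 ⇒ even  ✓

none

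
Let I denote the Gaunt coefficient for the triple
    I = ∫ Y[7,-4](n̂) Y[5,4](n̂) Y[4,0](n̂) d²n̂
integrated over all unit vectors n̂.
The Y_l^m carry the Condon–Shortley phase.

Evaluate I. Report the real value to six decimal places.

-0.153174

m-sum 0 ✓  L=16 even ✓  2≤4≤12 ✓
Π(2lᵢ+1) = 15×11×9 = 1485
triangle coeff Δ(7,5,4) = 1/6126120
Σ_t [3,5]: t=3:−1/69120 t=4:+1/20736 t=5:−1/69120 = 1/51840
(3j)²=280/21879 [(7 5 4; 0 0 0)], sign=+1
Σ_t [7,8]: t=7:−1/483840 t=8:+1/1451520 = -1/725760
(3j)²=24/1547 [(7 5 4; -4 4 0)], sign=-1
⇒ 4πI² = 14400/48841
I = (-1)√(14400/48841/(4π)) = -0.15317364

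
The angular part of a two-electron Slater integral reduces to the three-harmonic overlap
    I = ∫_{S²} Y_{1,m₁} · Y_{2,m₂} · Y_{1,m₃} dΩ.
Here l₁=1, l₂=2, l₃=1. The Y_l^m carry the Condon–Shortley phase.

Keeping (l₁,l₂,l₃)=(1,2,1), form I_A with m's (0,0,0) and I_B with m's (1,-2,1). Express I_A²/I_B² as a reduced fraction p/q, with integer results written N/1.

Shared (l₁,l₂,l₃)=(1,2,1): N and (l;000)² cancel in I_A²/I_B².
A: Δ = 2!·0!·2!/5! = 1/30; Racah Σ t=1..1: t=1:−1/1 = -1/1; ⇒ 3j(1 2 1; 0 0 0)² = 2/15, sgn +1
B: Δ = 2!·0!·2!/5! = 1/30; Racah Σ t=0..0: t=0:+1/4 = 1/4; ⇒ 3j(1 2 1; 1 -2 1)² = 1/5, sgn +1
I_A²/I_B² = (2/15)/(1/5) = 2/3

2/3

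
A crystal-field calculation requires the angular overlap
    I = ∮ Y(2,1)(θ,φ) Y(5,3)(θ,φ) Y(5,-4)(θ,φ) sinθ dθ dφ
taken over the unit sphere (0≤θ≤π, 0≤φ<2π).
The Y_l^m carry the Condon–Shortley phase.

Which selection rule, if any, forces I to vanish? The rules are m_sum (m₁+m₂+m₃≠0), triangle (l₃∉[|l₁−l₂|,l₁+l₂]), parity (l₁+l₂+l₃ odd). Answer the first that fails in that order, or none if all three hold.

none

azimuthal sum: 1 + 3 − 4 = 0  ✓
3 ≤ 5 ≤ 7 (triangle on l)  ✓
L = 2 + 5 + 5 = 12 (even)  ✓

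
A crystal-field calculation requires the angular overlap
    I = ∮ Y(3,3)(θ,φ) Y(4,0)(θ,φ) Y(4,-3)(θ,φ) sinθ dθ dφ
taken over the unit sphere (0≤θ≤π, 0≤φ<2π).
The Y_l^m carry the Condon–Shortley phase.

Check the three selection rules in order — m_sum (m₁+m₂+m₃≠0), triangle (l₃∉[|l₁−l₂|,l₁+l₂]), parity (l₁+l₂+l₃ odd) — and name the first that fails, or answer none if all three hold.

azimuthal sum: 3 + 0 − 3 = 0  ✓
1 ≤ 4 ≤ 7 (triangle on l)  ✓
L = 3 + 4 + 4 = 11 (odd)  ✗

parity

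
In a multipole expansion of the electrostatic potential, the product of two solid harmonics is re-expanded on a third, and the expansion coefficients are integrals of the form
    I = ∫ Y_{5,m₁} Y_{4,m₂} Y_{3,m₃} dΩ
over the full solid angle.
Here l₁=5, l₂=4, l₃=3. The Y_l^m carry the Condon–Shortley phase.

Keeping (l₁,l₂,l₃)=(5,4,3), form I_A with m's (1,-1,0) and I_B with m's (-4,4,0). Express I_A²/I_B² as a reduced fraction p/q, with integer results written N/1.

361/1176

Same 5,4,3: normalisation and zero-m 3j drop out of the ratio.
A: Δ: 6! 4! 2! / 13! → 1/180180; sum: t=1:−1/1440 t=2:+1/192 t=3:−1/432 = 19/8640; 3j²(5 4 3; 1 -1 0) = Δ·Π!·Σ² = 361/30030  (sign -1)
B: Δ: 6! 4! 2! / 13! → 1/180180; sum: t=6:+1/8640 = 1/8640; 3j²(5 4 3; -4 4 0) = Δ·Π!·Σ² = 28/715  (sign -1)
I_A²/I_B² = (361/30030)/(28/715) = 361/1176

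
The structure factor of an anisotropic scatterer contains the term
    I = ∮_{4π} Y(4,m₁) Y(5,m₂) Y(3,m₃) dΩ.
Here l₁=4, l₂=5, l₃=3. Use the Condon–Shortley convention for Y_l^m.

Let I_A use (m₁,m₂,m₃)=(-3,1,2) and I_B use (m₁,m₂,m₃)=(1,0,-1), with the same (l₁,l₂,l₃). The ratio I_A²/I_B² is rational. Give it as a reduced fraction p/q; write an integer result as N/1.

847/3

Same 4,5,3: normalisation and zero-m 3j drop out of the ratio.
A: Δ: 6! 2! 4! / 13! → 1/180180; sum: t=5:−1/1440 t=6:+1/17280 = -11/17280; 3j²(4 5 3; -3 1 2) = Δ·Π!·Σ² = 11/468  (sign +1)
B: Δ: 6! 2! 4! / 13! → 1/180180; sum: t=1:−1/5760 t=2:+1/288 t=3:−1/288 = -1/5760; 3j²(4 5 3; 1 0 -1) = Δ·Π!·Σ² = 1/12012  (sign -1)
I_A²/I_B² = (11/468)/(1/12012) = 847/3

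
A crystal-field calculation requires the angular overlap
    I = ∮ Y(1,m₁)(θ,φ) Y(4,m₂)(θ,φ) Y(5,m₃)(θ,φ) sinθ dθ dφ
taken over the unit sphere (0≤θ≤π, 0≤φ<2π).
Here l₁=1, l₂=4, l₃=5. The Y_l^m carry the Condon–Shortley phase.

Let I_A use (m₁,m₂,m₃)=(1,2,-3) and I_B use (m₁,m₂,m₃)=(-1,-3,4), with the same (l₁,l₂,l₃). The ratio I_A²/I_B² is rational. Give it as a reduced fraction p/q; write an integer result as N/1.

Shared (l₁,l₂,l₃)=(1,4,5): N and (l;000)² cancel in I_A²/I_B².
A: Δ = 0!·2!·8!/11! = 1/495; Racah Σ t=0..0: t=0:+1/2880 = 1/2880; ⇒ 3j(1 4 5; 1 2 -3)² = 28/495, sgn +1
B: Δ = 0!·2!·8!/11! = 1/495; Racah Σ t=0..0: t=0:+1/10080 = 1/10080; ⇒ 3j(1 4 5; -1 -3 4)² = 4/55, sgn -1
I_A²/I_B² = (28/495)/(4/55) = 7/9

7/9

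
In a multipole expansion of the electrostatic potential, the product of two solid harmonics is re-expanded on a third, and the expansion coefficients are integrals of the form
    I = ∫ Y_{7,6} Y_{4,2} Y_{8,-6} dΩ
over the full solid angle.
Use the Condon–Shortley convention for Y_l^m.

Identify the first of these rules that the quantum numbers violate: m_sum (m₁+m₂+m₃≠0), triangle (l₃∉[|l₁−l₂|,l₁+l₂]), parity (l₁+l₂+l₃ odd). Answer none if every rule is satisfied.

m₁+m₂+m₃ = 6 + 2 − 6 = 2  ✗
triangle: |7−4|=3 ≤ l₃=8 ≤ 7+4=11
parity: l₁+l₂+l₃ = 19 is odd

m_sum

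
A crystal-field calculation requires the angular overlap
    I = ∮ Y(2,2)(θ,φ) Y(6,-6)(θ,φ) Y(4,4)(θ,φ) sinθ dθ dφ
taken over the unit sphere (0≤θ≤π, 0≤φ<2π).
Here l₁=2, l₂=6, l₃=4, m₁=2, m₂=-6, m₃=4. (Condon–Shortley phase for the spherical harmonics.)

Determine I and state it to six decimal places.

0.353849

m-sum 0 ✓  L=12 even ✓  4≤4≤8 ✓
Π(2lᵢ+1) = 5×13×9 = 585
triangle coeff Δ(2,6,4) = 1/6435
Σ_t [2,2]: t=2:+1/2304 = 1/2304
(3j)²=5/143 [(2 6 4; 0 0 0)], sign=+1
Σ_t [0,0]: t=0:+1/967680 = 1/967680
(3j)²=1/13 [(2 6 4; 2 -6 4)], sign=+1
⇒ 4πI² = 225/143
I = (+1)√(225/143/(4π)) = 0.35384927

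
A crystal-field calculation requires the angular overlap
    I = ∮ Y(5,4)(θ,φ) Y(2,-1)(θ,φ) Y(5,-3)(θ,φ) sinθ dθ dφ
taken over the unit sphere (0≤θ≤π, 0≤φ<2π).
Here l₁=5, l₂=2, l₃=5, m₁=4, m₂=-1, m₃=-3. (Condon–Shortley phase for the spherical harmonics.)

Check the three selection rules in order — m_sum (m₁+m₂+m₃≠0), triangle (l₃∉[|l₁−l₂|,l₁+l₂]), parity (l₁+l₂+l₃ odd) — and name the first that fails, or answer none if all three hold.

none

m₁+m₂+m₃ = 4 − 1 − 3 = 0  ✓
triangle: |5−2|=3 ≤ l₃=5 ≤ 5+2=7  ✓
parity: l₁+l₂+l₃ = 12 is even  ✓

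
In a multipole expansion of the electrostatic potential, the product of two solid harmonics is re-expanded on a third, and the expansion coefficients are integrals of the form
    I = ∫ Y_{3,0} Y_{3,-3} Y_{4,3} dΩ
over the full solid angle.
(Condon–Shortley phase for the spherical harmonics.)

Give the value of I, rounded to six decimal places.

0.203551

m-sum 0 ✓  L=10 even ✓  0≤4≤6 ✓
Π(2lᵢ+1) = 7×7×9 = 441
triangle coeff Δ(3,3,4) = 1/34650
Σ_t [0,2]: t=0:+1/72 t=1:−1/16 t=2:+1/72 = -5/144
(3j)²=2/77 [(3 3 4; 0 0 0)], sign=-1
Σ_t [0,0]: t=0:+1/288 = 1/288
(3j)²=1/22 [(3 3 4; 0 -3 3)], sign=-1
⇒ 4πI² = 63/121
I = (+1)√(63/121/(4π)) = 0.20355073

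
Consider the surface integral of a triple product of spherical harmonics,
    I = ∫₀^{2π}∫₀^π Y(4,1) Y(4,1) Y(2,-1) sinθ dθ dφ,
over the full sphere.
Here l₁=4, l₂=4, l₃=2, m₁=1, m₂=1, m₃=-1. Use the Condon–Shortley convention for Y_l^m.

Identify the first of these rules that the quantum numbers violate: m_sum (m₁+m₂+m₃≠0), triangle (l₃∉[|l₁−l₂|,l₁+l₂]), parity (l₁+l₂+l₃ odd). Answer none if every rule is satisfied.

m_sum

m₁+m₂+m₃ = 1 + 1 − 1 = 1  ✗
triangle: |4−4|=0 ≤ l₃=2 ≤ 4+4=8
parity: l₁+l₂+l₃ = 10 is even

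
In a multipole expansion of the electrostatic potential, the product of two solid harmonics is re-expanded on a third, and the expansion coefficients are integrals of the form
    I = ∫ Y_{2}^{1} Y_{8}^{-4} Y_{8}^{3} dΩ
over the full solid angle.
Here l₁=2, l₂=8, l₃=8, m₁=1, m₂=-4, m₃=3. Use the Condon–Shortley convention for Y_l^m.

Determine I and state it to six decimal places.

Checks pass: Σm=0; 18 even; l₃=8∈[6,10].
(2·2+1)(2·8+1)(2·8+1) = 1445
Δ: 2! 2! 14! / 19! → 1/348840
sum: t=0:+1/116121600 t=1:−1/25401600 t=2:+1/116121600 = -1/45158400
3j²(2 8 8; 0 0 0) = Δ·Π!·Σ² = 24/1615  (sign -1)
sum: t=0:+1/174182400 t=1:−1/479001600 = 1/273715200
3j²(2 8 8; 1 -4 3) = Δ·Π!·Σ² = 49/3876  (sign -1)
combine: 4πI² = 1445·24/1615·49/3876 = 98/361
take √, sign +1: I = 0.14697873

0.146979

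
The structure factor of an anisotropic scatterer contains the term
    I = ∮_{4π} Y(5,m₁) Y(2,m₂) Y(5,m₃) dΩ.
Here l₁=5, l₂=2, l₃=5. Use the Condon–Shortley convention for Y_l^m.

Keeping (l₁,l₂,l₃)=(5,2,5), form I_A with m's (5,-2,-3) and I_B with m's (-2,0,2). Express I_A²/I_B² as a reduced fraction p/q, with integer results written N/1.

5/6

Same 5,2,5: normalisation and zero-m 3j drop out of the ratio.
A: Δ: 2! 8! 2! / 13! → 1/38610; sum: t=0:+1/161280 = 1/161280; 3j²(5 2 5; 5 -2 -3) = Δ·Π!·Σ² = 1/143  (sign +1)
B: Δ: 2! 8! 2! / 13! → 1/38610; sum: t=0:+1/20160 t=1:−1/1440 t=2:+1/2880 = -1/3360; 3j²(5 2 5; -2 0 2) = Δ·Π!·Σ² = 6/715  (sign +1)
I_A²/I_B² = (1/143)/(6/715) = 5/6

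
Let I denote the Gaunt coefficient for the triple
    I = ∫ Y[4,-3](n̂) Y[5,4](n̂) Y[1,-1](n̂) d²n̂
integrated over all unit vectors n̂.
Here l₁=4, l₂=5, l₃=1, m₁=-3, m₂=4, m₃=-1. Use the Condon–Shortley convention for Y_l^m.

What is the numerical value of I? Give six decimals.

m-sum 0 ✓  L=10 even ✓  1≤1≤9 ✓
Π(2lᵢ+1) = 9×11×3 = 297
triangle coeff Δ(4,5,1) = 1/495
Σ_t [4,4]: t=4:+1/576 = 1/576
(3j)²=5/99 [(4 5 1; 0 0 0)], sign=-1
Σ_t [7,7]: t=7:−1/10080 = -1/10080
(3j)²=4/55 [(4 5 1; -3 4 -1)], sign=-1
⇒ 4πI² = 12/11
I = (+1)√(12/11/(4π)) = 0.29463840

0.294638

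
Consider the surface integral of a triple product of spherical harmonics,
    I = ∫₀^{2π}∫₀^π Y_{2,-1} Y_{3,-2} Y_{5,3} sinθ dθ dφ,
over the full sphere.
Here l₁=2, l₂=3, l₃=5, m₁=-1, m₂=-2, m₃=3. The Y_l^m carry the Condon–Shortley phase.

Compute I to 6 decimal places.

Checks pass: Σm=0; 10 even; l₃=5∈[1,5].
(2·2+1)(2·3+1)(2·5+1) = 385
Δ: 0! 4! 6! / 11! → 1/2310
sum: t=0:+1/144 = 1/144
3j²(2 3 5; 0 0 0) = Δ·Π!·Σ² = 10/231  (sign -1)
sum: t=0:+1/720 = 1/720
3j²(2 3 5; -1 -2 3) = Δ·Π!·Σ² = 8/165  (sign +1)
combine: 4πI² = 385·10/231·8/165 = 80/99
take √, sign -1: I = -0.25358436

-0.253584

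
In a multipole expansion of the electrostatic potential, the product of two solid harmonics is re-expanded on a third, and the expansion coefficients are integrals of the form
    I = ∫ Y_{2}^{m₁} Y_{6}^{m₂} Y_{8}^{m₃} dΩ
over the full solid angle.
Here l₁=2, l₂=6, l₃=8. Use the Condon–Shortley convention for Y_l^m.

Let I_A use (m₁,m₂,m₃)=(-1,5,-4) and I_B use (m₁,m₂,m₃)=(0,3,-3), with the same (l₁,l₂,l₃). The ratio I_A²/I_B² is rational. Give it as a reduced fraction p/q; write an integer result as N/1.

Same 2,6,8: normalisation and zero-m 3j drop out of the ratio.
A: Δ: 0! 4! 12! / 17! → 1/30940; sum: t=0:+1/239500800 = 1/239500800; 3j²(2 6 8; -1 5 -4) = Δ·Π!·Σ² = 12/7735  (sign +1)
B: Δ: 0! 4! 12! / 17! → 1/30940; sum: t=0:+1/8709120 = 1/8709120; 3j²(2 6 8; 0 3 -3) = Δ·Π!·Σ² = 55/3094  (sign -1)
I_A²/I_B² = (12/7735)/(55/3094) = 24/275

24/275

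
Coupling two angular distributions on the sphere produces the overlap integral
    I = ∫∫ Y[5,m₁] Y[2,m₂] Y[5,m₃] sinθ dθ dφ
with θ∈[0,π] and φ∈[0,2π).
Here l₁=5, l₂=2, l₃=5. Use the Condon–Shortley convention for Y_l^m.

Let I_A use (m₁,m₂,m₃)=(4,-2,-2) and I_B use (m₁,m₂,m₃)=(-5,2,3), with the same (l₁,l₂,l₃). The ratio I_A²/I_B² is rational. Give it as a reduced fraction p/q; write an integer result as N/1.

12/5

l's match ⇒ only the (l;m) 3-j factors differ between A and B.
A: triangle coeff Δ(5,2,5) = 1/38610; Σ_t [0,0]: t=0:+1/20160 = 1/20160; (3j)²=12/715 [(5 2 5; 4 -2 -2)], sign=-1
B: triangle coeff Δ(5,2,5) = 1/38610; Σ_t [2,2]: t=2:+1/161280 = 1/161280; (3j)²=1/143 [(5 2 5; -5 2 3)], sign=+1
I_A²/I_B² = (12/715)/(1/143) = 12/5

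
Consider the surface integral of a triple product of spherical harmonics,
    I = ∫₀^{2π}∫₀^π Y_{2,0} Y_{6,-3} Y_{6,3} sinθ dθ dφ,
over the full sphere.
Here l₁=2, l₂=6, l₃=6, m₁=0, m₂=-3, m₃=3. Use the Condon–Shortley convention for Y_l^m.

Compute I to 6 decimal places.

m-sum 0 ✓  L=14 even ✓  4≤6≤8 ✓
Π(2lᵢ+1) = 5×13×13 = 845
triangle coeff Δ(2,6,6) = 1/90090
Σ_t [0,2]: t=0:+1/69120 t=1:−1/14400 t=2:+1/69120 = -7/172800
(3j)²=14/715 [(2 6 6; 0 0 0)], sign=-1
Σ_t [0,2]: t=0:+1/120960 t=1:−1/80640 t=2:+1/1451520 = -1/290304
(3j)²=5/2002 [(2 6 6; 0 -3 3)], sign=+1
⇒ 4πI² = 5/121
I = (-1)√(5/121/(4π)) = -0.05734392

-0.057344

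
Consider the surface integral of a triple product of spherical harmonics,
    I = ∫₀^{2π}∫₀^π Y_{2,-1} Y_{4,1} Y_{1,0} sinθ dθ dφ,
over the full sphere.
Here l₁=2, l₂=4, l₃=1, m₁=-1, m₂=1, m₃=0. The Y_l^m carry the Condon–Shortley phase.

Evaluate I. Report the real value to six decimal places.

|2−4|≤1≤2+4 violated ⇒ I = 0

0.000000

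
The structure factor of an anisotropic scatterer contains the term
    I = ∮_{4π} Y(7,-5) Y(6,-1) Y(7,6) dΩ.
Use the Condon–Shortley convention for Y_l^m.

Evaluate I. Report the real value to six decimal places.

m-sum 0 ✓  L=20 even ✓  1≤7≤13 ✓
Π(2lᵢ+1) = 15×13×15 = 2925
triangle coeff Δ(7,6,7) = 1/2444321880
Σ_t [0,6]: t=0:+1/2612736000 t=1:−1/20736000 t=2:+1/1658880 t=3:−1/746496 t=4:+1/1658880 t=5:−1/20736000 t=6:+1/2612736000 = -1/4354560
(3j)²=1000/138567 [(7 6 7; 0 0 0)], sign=+1
Σ_t [4,5]: t=4:+1/232243200 t=5:−1/435456000 = 1/497664000
(3j)²=77/12920 [(7 6 7; -5 -1 6)], sign=-1
⇒ 4πI² = 13125/104329
I = (-1)√(13125/104329/(4π)) = -0.10005578

-0.100056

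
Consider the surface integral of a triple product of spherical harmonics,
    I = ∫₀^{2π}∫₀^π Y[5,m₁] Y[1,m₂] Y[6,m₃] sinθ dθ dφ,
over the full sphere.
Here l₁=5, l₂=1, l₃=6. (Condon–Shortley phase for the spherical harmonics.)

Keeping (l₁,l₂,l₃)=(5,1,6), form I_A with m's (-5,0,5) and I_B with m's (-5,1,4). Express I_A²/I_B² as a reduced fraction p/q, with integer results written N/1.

Shared (l₁,l₂,l₃)=(5,1,6): N and (l;000)² cancel in I_A²/I_B².
A: Δ = 0!·10!·2!/13! = 1/858; Racah Σ t=0..0: t=0:+1/3628800 = 1/3628800; ⇒ 3j(5 1 6; -5 0 5)² = 1/78, sgn -1
B: Δ = 0!·10!·2!/13! = 1/858; Racah Σ t=0..0: t=0:+1/7257600 = 1/7257600; ⇒ 3j(5 1 6; -5 1 4)² = 1/858, sgn +1
I_A²/I_B² = (1/78)/(1/858) = 11/1

11/1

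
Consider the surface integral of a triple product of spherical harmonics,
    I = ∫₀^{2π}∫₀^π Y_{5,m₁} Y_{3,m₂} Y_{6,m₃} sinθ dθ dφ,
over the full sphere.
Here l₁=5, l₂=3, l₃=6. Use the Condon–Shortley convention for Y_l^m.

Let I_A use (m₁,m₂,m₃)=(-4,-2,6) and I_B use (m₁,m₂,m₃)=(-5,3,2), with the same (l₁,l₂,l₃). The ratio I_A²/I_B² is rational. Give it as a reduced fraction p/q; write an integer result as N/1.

33/1

Same 5,3,6: normalisation and zero-m 3j drop out of the ratio.
A: Δ: 2! 8! 4! / 15! → 1/675675; sum: t=1:−1/967680 = -1/967680; 3j²(5 3 6; -4 -2 6) = Δ·Π!·Σ² = 3/91  (sign -1)
B: Δ: 2! 8! 4! / 15! → 1/675675; sum: t=2:+1/1935360 = 1/1935360; 3j²(5 3 6; -5 3 2) = Δ·Π!·Σ² = 1/1001  (sign +1)
I_A²/I_B² = (3/91)/(1/1001) = 33/1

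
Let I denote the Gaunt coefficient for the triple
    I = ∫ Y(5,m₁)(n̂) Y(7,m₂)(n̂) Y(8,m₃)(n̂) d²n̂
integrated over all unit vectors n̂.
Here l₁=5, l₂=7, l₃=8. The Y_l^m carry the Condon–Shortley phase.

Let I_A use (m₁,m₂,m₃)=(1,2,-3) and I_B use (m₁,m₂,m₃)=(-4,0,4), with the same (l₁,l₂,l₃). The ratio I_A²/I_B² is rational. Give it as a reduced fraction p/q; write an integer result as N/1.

Same 5,7,8: normalisation and zero-m 3j drop out of the ratio.
A: Δ: 4! 6! 10! / 21! → 1/814773960; sum: t=0:+1/418037760 t=1:−1/17418240 t=2:+1/5806080 t=3:−1/12441600 t=4:+1/248832000 = 61/1492992000; 3j²(5 7 8; 1 2 -3) = Δ·Π!·Σ² = 3721/503880  (sign -1)
B: Δ: 4! 6! 10! / 21! → 1/814773960; sum: t=3:−1/74649600 t=4:+1/87091200 = -1/522547200; 3j²(5 7 8; -4 0 4) = Δ·Π!·Σ² = 2/4199  (sign -1)
I_A²/I_B² = (3721/503880)/(2/4199) = 3721/240

3721/240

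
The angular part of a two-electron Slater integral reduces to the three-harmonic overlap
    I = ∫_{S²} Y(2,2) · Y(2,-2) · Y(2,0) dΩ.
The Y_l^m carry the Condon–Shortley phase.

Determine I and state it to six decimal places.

m-sum 0 ✓  L=6 even ✓  0≤2≤4 ✓
Π(2lᵢ+1) = 5×5×5 = 125
triangle coeff Δ(2,2,2) = 1/630
Σ_t [0,2]: t=0:+1/8 t=1:−1/1 t=2:+1/8 = -3/4
(3j)²=2/35 [(2 2 2; 0 0 0)], sign=-1
Σ_t [0,0]: t=0:+1/8 = 1/8
(3j)²=2/35 [(2 2 2; 2 -2 0)], sign=+1
⇒ 4πI² = 20/49
I = (-1)√(20/49/(4π)) = -0.18022375

-0.180224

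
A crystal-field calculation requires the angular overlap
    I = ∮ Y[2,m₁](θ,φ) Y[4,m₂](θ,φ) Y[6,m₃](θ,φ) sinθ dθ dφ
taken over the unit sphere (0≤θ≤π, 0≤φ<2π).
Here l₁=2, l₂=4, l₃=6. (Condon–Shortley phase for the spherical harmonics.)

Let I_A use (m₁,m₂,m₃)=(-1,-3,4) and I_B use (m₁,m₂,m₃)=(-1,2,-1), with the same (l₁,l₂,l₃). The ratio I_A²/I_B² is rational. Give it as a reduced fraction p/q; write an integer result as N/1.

24/7

Shared (l₁,l₂,l₃)=(2,4,6): N and (l;000)² cancel in I_A²/I_B².
A: Δ = 0!·4!·8!/13! = 1/6435; Racah Σ t=0..0: t=0:+1/30240 = 1/30240; ⇒ 3j(2 4 6; -1 -3 4)² = 16/429, sgn +1
B: Δ = 0!·4!·8!/13! = 1/6435; Racah Σ t=0..0: t=0:+1/8640 = 1/8640; ⇒ 3j(2 4 6; -1 2 -1)² = 14/1287, sgn -1
I_A²/I_B² = (16/429)/(14/1287) = 24/7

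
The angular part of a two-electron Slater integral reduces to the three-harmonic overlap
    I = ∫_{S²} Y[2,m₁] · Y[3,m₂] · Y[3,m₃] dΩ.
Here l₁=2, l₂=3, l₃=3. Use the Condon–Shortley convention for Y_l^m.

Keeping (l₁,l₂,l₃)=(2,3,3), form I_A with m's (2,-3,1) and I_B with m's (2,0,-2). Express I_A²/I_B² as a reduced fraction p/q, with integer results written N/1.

1/2

l's match ⇒ only the (l;m) 3-j factors differ between A and B.
A: triangle coeff Δ(2,3,3) = 1/3780; Σ_t [0,0]: t=0:+1/96 = 1/96; (3j)²=1/42 [(2 3 3; 2 -3 1)], sign=+1
B: triangle coeff Δ(2,3,3) = 1/3780; Σ_t [0,0]: t=0:+1/24 = 1/24; (3j)²=1/21 [(2 3 3; 2 0 -2)], sign=-1
I_A²/I_B² = (1/42)/(1/21) = 1/2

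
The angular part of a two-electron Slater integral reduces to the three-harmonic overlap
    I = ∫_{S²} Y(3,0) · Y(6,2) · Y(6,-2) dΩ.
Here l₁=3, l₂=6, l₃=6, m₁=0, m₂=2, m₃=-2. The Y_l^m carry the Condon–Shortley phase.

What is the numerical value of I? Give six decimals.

l₁+l₂+l₃=15 is odd: 3j(l;000)=0 ⇒ I=0

0.000000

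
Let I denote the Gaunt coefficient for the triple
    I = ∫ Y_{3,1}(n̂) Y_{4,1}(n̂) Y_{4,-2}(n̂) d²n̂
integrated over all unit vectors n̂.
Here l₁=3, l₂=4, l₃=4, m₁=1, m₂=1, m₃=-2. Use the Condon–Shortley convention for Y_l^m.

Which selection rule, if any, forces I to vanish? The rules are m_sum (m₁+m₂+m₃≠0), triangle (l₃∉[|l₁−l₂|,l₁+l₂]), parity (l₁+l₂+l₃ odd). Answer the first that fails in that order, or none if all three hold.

Σmᵢ = 0  ✓
l₃∈[|l₁−l₂|,l₁+l₂]=[1,7], have l₃=4  ✓
Σlᵢ = 11 ⇒ odd  ✗

parity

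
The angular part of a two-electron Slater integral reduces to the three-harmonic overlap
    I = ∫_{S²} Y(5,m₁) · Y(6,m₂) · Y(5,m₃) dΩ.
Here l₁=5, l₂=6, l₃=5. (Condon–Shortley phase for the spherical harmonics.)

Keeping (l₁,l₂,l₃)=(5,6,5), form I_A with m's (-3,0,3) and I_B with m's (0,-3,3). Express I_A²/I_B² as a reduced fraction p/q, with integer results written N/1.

l's match ⇒ only the (l;m) 3-j factors differ between A and B.
A: triangle coeff Δ(5,6,5) = 1/28588560; Σ_t [4,6]: t=4:+1/55296 t=5:−1/86400 t=6:+1/2073600 = 29/4147200; (3j)²=841/145860 [(5 6 5; -3 0 3)], sign=+1
B: triangle coeff Δ(5,6,5) = 1/28588560; Σ_t [1,3]: t=1:−1/138240 t=2:+1/34560 t=3:−1/103680 = 1/82944; (3j)²=125/9724 [(5 6 5; 0 -3 3)], sign=+1
I_A²/I_B² = (841/145860)/(125/9724) = 841/1875

841/1875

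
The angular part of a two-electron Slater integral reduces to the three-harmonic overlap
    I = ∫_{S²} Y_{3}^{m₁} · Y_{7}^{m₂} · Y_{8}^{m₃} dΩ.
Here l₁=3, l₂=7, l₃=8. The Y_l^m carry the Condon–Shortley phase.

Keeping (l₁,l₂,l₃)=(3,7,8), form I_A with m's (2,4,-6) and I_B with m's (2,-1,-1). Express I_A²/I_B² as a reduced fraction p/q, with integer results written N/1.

637/512

Same 3,7,8: normalisation and zero-m 3j drop out of the ratio.
A: Δ: 2! 4! 12! / 19! → 1/5290740; sum: t=0:+1/479001600 t=1:−1/174182400 = -1/273715200; 3j²(3 7 8; 2 4 -6) = Δ·Π!·Σ² = 49/3876  (sign -1)
B: Δ: 2! 4! 12! / 19! → 1/5290740; sum: t=0:+1/6220800 t=1:−1/14515200 = 1/10886400; 3j²(3 7 8; 2 -1 -1) = Δ·Π!·Σ² = 128/12597  (sign -1)
I_A²/I_B² = (49/3876)/(128/12597) = 637/512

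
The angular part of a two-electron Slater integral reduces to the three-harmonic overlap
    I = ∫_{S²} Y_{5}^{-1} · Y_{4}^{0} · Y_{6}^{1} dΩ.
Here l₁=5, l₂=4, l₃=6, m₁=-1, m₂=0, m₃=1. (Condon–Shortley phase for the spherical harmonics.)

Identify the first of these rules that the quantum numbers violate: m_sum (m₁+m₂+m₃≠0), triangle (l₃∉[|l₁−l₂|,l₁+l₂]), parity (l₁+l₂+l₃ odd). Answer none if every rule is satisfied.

parity

Σmᵢ = 0  ✓
l₃∈[|l₁−l₂|,l₁+l₂]=[1,9], have l₃=6  ✓
Σlᵢ = 15 ⇒ odd  ✗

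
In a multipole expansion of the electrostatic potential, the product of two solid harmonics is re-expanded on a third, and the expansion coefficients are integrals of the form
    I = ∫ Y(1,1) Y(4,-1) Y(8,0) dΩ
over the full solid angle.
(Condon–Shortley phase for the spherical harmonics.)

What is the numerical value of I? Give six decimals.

0.000000

|1−4|≤8≤1+4 violated ⇒ I = 0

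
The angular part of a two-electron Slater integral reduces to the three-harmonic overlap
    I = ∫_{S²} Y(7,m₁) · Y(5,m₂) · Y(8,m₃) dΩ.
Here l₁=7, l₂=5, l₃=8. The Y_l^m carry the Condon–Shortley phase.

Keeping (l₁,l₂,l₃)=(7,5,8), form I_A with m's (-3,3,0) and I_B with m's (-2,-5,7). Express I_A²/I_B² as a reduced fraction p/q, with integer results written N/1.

l's match ⇒ only the (l;m) 3-j factors differ between A and B.
A: triangle coeff Δ(7,5,8) = 1/814773960; Σ_t [2,4]: t=2:+1/232243200 t=3:−1/21772800 t=4:+1/19906560 = 1/116121600; (3j)²=48/46189 [(7 5 8; -3 3 0)], sign=+1
B: triangle coeff Δ(7,5,8) = 1/814773960; Σ_t [0,0]: t=0:+1/6270566400 = 1/6270566400; (3j)²=25/3876 [(7 5 8; -2 -5 7)], sign=-1
I_A²/I_B² = (48/46189)/(25/3876) = 576/3575

576/3575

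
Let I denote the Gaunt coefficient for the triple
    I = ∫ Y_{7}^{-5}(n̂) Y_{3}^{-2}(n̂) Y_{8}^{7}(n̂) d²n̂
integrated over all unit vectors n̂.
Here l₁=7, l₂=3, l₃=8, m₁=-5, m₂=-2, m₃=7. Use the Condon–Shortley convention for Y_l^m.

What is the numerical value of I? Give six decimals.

m-sum 0 ✓  L=18 even ✓  4≤8≤10 ✓
Π(2lᵢ+1) = 15×7×17 = 1785
triangle coeff Δ(7,3,8) = 1/5290740
Σ_t [0,2]: t=0:+1/7257600 t=1:−1/2073600 t=2:+1/7257600 = -1/4838400
(3j)²=252/20995 [(7 3 8; 0 0 0)], sign=-1
Σ_t [0,1]: t=0:+1/5748019200 t=1:−1/958003200 = -1/1149603840
(3j)²=125/5814 [(7 3 8; -5 -2 7)], sign=+1
⇒ 4πI² = 36750/79781
I = (-1)√(36750/79781/(4π)) = -0.19145821

-0.191458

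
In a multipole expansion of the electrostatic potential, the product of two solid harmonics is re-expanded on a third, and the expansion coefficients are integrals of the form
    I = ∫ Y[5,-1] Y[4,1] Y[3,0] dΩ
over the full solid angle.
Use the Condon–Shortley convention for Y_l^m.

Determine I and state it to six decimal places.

-0.115089

m-sum 0 ✓  L=12 even ✓  1≤3≤9 ✓
Π(2lᵢ+1) = 11×9×7 = 693
triangle coeff Δ(5,4,3) = 1/180180
Σ_t [2,4]: t=2:+1/576 t=3:−1/144 t=4:+1/576 = -1/288
(3j)²=20/1001 [(5 4 3; 0 0 0)], sign=+1
Σ_t [3,5]: t=3:−1/432 t=4:+1/192 t=5:−1/1440 = 19/8640
(3j)²=361/30030 [(5 4 3; -1 1 0)], sign=-1
⇒ 4πI² = 2166/13013
I = (-1)√(2166/13013/(4π)) = -0.11508947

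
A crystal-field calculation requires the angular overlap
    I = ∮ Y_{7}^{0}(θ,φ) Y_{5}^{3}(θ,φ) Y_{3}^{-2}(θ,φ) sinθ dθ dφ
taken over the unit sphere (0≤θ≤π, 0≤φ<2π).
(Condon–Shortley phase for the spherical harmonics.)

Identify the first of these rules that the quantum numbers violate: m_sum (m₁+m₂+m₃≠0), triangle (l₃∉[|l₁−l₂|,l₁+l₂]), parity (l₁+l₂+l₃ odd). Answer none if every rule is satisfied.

m₁+m₂+m₃ = 0 + 3 − 2 = 1  ✗
triangle: |7−5|=2 ≤ l₃=3 ≤ 7+5=12
parity: l₁+l₂+l₃ = 15 is odd

m_sum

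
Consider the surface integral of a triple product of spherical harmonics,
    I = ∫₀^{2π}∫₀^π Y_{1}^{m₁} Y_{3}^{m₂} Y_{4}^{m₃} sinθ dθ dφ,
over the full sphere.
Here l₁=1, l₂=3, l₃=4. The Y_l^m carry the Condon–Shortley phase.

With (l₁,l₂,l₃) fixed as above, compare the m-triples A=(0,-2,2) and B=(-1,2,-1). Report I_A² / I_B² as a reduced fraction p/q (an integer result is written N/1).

Shared (l₁,l₂,l₃)=(1,3,4): N and (l;000)² cancel in I_A²/I_B².
A: Δ = 0!·2!·6!/9! = 1/252; Racah Σ t=0..0: t=0:+1/120 = 1/120; ⇒ 3j(1 3 4; 0 -2 2)² = 1/21, sgn +1
B: Δ = 0!·2!·6!/9! = 1/252; Racah Σ t=0..0: t=0:+1/240 = 1/240; ⇒ 3j(1 3 4; -1 2 -1)² = 1/84, sgn -1
I_A²/I_B² = (1/21)/(1/84) = 4/1

4/1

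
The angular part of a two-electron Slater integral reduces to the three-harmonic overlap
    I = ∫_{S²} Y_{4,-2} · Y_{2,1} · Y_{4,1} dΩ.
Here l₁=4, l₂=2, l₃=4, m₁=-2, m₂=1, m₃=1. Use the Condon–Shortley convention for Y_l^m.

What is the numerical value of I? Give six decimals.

0.127700

Rules hold: Σm=0, L=10 even, 2≤4≤6.
N = 9·5·9 = 405
Δ = 2!·6!·2!/11! = 1/13860
Racah Σ t=0..2: t=0:+1/192 t=1:−1/36 t=2:+1/192 = -5/288
⇒ 3j(4 2 4; 0 0 0)² = 20/693, sgn -1
Racah Σ t=1..2: t=1:−1/240 t=2:+1/96 = 1/160
⇒ 3j(4 2 4; -2 1 1)² = 27/1540, sgn -1
4πI² = N·(3j₀)²·(3jₘ)² = 1215/5929
I = +1·√(0.204925/4π) = 0.12770047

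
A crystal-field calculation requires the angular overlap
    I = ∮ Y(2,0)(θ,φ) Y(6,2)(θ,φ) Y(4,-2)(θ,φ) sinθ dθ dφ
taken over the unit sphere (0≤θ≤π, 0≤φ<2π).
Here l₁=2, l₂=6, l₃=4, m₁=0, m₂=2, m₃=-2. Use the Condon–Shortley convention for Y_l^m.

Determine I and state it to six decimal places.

Checks pass: Σm=0; 12 even; l₃=4∈[4,8].
(2·2+1)(2·6+1)(2·4+1) = 585
Δ: 4! 0! 8! / 13! → 1/6435
sum: t=2:+1/2304 = 1/2304
3j²(2 6 4; 0 0 0) = Δ·Π!·Σ² = 5/143  (sign +1)
sum: t=2:+1/5760 = 1/5760
3j²(2 6 4; 0 2 -2) = Δ·Π!·Σ² = 56/2145  (sign +1)
combine: 4πI² = 585·5/143·56/2145 = 840/1573
take √, sign +1: I = 0.20614383

0.206144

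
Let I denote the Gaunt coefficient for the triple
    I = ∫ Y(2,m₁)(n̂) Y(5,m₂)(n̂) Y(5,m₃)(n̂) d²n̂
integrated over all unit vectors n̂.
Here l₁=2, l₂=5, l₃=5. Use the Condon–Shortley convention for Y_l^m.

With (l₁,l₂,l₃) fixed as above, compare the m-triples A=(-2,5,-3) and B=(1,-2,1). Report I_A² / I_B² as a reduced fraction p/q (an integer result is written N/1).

Shared (l₁,l₂,l₃)=(2,5,5): N and (l;000)² cancel in I_A²/I_B².
A: Δ = 2!·2!·8!/13! = 1/38610; Racah Σ t=2..2: t=2:+1/161280 = 1/161280; ⇒ 3j(2 5 5; -2 5 -3)² = 1/143, sgn +1
B: Δ = 2!·2!·8!/13! = 1/38610; Racah Σ t=0..1: t=0:+1/1440 t=1:−1/2880 = 1/2880; ⇒ 3j(2 5 5; 1 -2 1)² = 7/715, sgn +1
I_A²/I_B² = (1/143)/(7/715) = 5/7

5/7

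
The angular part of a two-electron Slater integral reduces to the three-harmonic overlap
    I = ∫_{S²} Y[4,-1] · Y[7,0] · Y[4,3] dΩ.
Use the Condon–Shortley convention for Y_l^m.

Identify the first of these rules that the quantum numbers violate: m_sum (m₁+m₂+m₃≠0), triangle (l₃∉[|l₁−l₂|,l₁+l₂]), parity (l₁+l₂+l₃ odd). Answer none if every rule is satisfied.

m_sum

Σmᵢ = 2  ✗
l₃∈[|l₁−l₂|,l₁+l₂]=[3,11], have l₃=4
Σlᵢ = 15 ⇒ odd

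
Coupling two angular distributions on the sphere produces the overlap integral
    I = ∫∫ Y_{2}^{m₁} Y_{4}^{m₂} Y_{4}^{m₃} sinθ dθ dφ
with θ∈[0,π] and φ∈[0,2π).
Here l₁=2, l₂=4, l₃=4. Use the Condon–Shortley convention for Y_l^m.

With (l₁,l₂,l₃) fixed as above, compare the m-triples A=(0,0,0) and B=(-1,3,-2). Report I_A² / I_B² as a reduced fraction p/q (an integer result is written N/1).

l's match ⇒ only the (l;m) 3-j factors differ between A and B.
A: triangle coeff Δ(2,4,4) = 1/13860; Σ_t [0,2]: t=0:+1/192 t=1:−1/36 t=2:+1/192 = -5/288; (3j)²=20/693 [(2 4 4; 0 0 0)], sign=-1
B: triangle coeff Δ(2,4,4) = 1/13860; Σ_t [1,2]: t=1:−1/1440 t=2:+1/240 = 1/288; (3j)²=5/132 [(2 4 4; -1 3 -2)], sign=+1
I_A²/I_B² = (20/693)/(5/132) = 16/21

16/21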